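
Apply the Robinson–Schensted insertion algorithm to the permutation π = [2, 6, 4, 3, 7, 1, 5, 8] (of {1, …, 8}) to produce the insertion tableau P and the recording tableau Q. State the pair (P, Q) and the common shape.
P = [1, 3, 5, 8] / [2, 7] / [4] / [6];  Q = [1, 2, 5, 8] / [3, 7] / [4] / [6];  common shape = (4, 2, 1, 1)

Row-insert the values π_1, π_2, … into P one at a time, bumping the leftmost entry strictly greater than the inserted value down to the next row. The recording tableau Q records, in position (i, j), the step at which that cell was added to P.
  Insert 2 (step 1): P = [2];  Q = [1]
  Insert 6 (step 2): P = [2, 6];  Q = [1, 2]
  Insert 4 (step 3): P = [2, 4] / [6];  Q = [1, 2] / [3]
  Insert 3 (step 4): P = [2, 3] / [4] / [6];  Q = [1, 2] / [3] / [4]
  Insert 7 (step 5): P = [2, 3, 7] / [4] / [6];  Q = [1, 2, 5] / [3] / [4]
  Insert 1 (step 6): P = [1, 3, 7] / [2] / [4] / [6];  Q = [1, 2, 5] / [3] / [4] / [6]
  Insert 5 (step 7): P = [1, 3, 5] / [2, 7] / [4] / [6];  Q = [1, 2, 5] / [3, 7] / [4] / [6]
  Insert 8 (step 8): P = [1, 3, 5, 8] / [2, 7] / [4] / [6];  Q = [1, 2, 5, 8] / [3, 7] / [4] / [6]
Final shape: (4, 2, 1, 1).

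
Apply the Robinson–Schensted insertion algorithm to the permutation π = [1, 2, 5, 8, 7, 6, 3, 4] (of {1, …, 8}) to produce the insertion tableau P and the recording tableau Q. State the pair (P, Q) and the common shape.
P = [1, 2, 3, 4] / [5, 6] / [7] / [8];  Q = [1, 2, 3, 4] / [5, 8] / [6] / [7];  common shape = (4, 2, 1, 1)

Row-insert the values π_1, π_2, … into P one at a time, bumping the leftmost entry strictly greater than the inserted value down to the next row. The recording tableau Q records, in position (i, j), the step at which that cell was added to P.
  Insert 1 (step 1): P = [1];  Q = [1]
  Insert 2 (step 2): P = [1, 2];  Q = [1, 2]
  Insert 5 (step 3): P = [1, 2, 5];  Q = [1, 2, 3]
  Insert 8 (step 4): P = [1, 2, 5, 8];  Q = [1, 2, 3, 4]
  Insert 7 (step 5): P = [1, 2, 5, 7] / [8];  Q = [1, 2, 3, 4] / [5]
  Insert 6 (step 6): P = [1, 2, 5, 6] / [7] / [8];  Q = [1, 2, 3, 4] / [5] / [6]
  Insert 3 (step 7): P = [1, 2, 3, 6] / [5] / [7] / [8];  Q = [1, 2, 3, 4] / [5] / [6] / [7]
  Insert 4 (step 8): P = [1, 2, 3, 4] / [5, 6] / [7] / [8];  Q = [1, 2, 3, 4] / [5, 8] / [6] / [7]
Final shape: (4, 2, 1, 1).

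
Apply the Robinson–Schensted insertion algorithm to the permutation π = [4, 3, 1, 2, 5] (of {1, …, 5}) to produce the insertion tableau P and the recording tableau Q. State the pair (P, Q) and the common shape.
P = [1, 2, 5] / [3] / [4];  Q = [1, 4, 5] / [2] / [3];  common shape = (3, 1, 1)

Row-insert the values π_1, π_2, … into P one at a time, bumping the leftmost entry strictly greater than the inserted value down to the next row. The recording tableau Q records, in position (i, j), the step at which that cell was added to P.
  Insert 4 (step 1): P = [4];  Q = [1]
  Insert 3 (step 2): P = [3] / [4];  Q = [1] / [2]
  Insert 1 (step 3): P = [1] / [3] / [4];  Q = [1] / [2] / [3]
  Insert 2 (step 4): P = [1, 2] / [3] / [4];  Q = [1, 4] / [2] / [3]
  Insert 5 (step 5): P = [1, 2, 5] / [3] / [4];  Q = [1, 4, 5] / [2] / [3]
Final shape: (3, 1, 1).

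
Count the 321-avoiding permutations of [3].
C_3 = 5

These 321-avoiding permutations are counted by the Catalan number C_n = (1/(n + 1)) · C(2n, n). For n = 3: C_3 = (1/4) · C(6, 3) = 20/4 = 5.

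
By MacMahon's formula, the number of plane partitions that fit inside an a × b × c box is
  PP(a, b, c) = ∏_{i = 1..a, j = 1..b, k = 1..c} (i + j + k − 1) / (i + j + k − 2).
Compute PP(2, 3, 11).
PP(2, 3, 11) = 41405

Evaluate the triple product over i = 1..2, j = 1..3, k = 1..11. The factors are (2/1) · (3/2) · (4/3) · (5/4) · (6/5) · (7/6) · (8/7) · (9/8) · … (66 factors total). The numerators and denominators telescope so the product is an integer; carrying out the multiplication exactly gives PP(2, 3, 11) = 41405.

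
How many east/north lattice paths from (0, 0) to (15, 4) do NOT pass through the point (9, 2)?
Number of paths = 2336

Total paths from (0, 0) to (15, 4): C(19, 15) = 3876. Paths through (9, 2): (paths (0, 0) → (9, 2)) × (paths (9, 2) → (15, 4)) = C(11, 9) · C(8, 6) = 55 · 28 = 1540. Avoidance count = 3876 − 1540 = 2336.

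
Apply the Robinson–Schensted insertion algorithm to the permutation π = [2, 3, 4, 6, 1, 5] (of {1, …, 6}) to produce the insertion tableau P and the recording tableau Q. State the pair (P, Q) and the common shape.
P = [1, 3, 4, 5] / [2, 6];  Q = [1, 2, 3, 4] / [5, 6];  common shape = (4, 2)

Row-insert the values π_1, π_2, … into P one at a time, bumping the leftmost entry strictly greater than the inserted value down to the next row. The recording tableau Q records, in position (i, j), the step at which that cell was added to P.
  Insert 2 (step 1): P = [2];  Q = [1]
  Insert 3 (step 2): P = [2, 3];  Q = [1, 2]
  Insert 4 (step 3): P = [2, 3, 4];  Q = [1, 2, 3]
  Insert 6 (step 4): P = [2, 3, 4, 6];  Q = [1, 2, 3, 4]
  Insert 1 (step 5): P = [1, 3, 4, 6] / [2];  Q = [1, 2, 3, 4] / [5]
  Insert 5 (step 6): P = [1, 3, 4, 5] / [2, 6];  Q = [1, 2, 3, 4] / [5, 6]
Final shape: (4, 2).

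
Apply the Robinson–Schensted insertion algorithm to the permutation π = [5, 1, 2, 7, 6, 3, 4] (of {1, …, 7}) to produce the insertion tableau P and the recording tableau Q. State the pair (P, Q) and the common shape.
P = [1, 2, 3, 4] / [5, 6] / [7];  Q = [1, 3, 4, 7] / [2, 5] / [6];  common shape = (4, 2, 1)

Row-insert the values π_1, π_2, … into P one at a time, bumping the leftmost entry strictly greater than the inserted value down to the next row. The recording tableau Q records, in position (i, j), the step at which that cell was added to P.
  Insert 5 (step 1): P = [5];  Q = [1]
  Insert 1 (step 2): P = [1] / [5];  Q = [1] / [2]
  Insert 2 (step 3): P = [1, 2] / [5];  Q = [1, 3] / [2]
  Insert 7 (step 4): P = [1, 2, 7] / [5];  Q = [1, 3, 4] / [2]
  Insert 6 (step 5): P = [1, 2, 6] / [5, 7];  Q = [1, 3, 4] / [2, 5]
  Insert 3 (step 6): P = [1, 2, 3] / [5, 6] / [7];  Q = [1, 3, 4] / [2, 5] / [6]
  Insert 4 (step 7): P = [1, 2, 3, 4] / [5, 6] / [7];  Q = [1, 3, 4, 7] / [2, 5] / [6]
Final shape: (4, 2, 1).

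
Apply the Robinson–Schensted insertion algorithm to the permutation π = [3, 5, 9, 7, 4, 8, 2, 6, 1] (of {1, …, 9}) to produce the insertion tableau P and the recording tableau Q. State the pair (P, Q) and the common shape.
P = [1, 4, 6, 8] / [2, 7] / [3] / [5] / [9];  Q = [1, 2, 3, 6] / [4, 8] / [5] / [7] / [9];  common shape = (4, 2, 1, 1, 1)

Row-insert the values π_1, π_2, … into P one at a time, bumping the leftmost entry strictly greater than the inserted value down to the next row. The recording tableau Q records, in position (i, j), the step at which that cell was added to P.
  Insert 3 (step 1): P = [3];  Q = [1]
  Insert 5 (step 2): P = [3, 5];  Q = [1, 2]
  Insert 9 (step 3): P = [3, 5, 9];  Q = [1, 2, 3]
  Insert 7 (step 4): P = [3, 5, 7] / [9];  Q = [1, 2, 3] / [4]
  Insert 4 (step 5): P = [3, 4, 7] / [5] / [9];  Q = [1, 2, 3] / [4] / [5]
  Insert 8 (step 6): P = [3, 4, 7, 8] / [5] / [9];  Q = [1, 2, 3, 6] / [4] / [5]
  Insert 2 (step 7): P = [2, 4, 7, 8] / [3] / [5] / [9];  Q = [1, 2, 3, 6] / [4] / [5] / [7]
  Insert 6 (step 8): P = [2, 4, 6, 8] / [3, 7] / [5] / [9];  Q = [1, 2, 3, 6] / [4, 8] / [5] / [7]
  Insert 1 (step 9): P = [1, 4, 6, 8] / [2, 7] / [3] / [5] / [9];  Q = [1, 2, 3, 6] / [4, 8] / [5] / [7] / [9]
Final shape: (4, 2, 1, 1, 1).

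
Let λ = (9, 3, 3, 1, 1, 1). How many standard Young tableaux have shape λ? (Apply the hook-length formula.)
# SYT of shape (9, 3, 3, 1, 1, 1) = 2333760

Hook-length formula: f^λ = n! / Π hook(c), product over all cells c of the Young diagram. For λ = (9, 3, 3, 1, 1, 1), n = 18 boxes. Hook lengths by row (left-to-right, top-to-bottom): [14, 10, 9, 6, 5, 4, 3, 2, 1]; [7, 3, 2]; [6, 2, 1]; [3]; [2]; [1]. Product of hooks = 2743372800. So f^λ = 18! / 2743372800 = 6402373705728000 / 2743372800 = 2333760.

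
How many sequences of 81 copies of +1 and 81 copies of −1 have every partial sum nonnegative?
C_81 = 4462290049988320482463241297506133183499654740

These ballot sequences are counted by the Catalan number C_n = (1/(n + 1)) · C(2n, n). For n = 81: C_81 = (1/82) · C(162, 81) = 365907784099042279561985786395502921046971688680/82 = 4462290049988320482463241297506133183499654740.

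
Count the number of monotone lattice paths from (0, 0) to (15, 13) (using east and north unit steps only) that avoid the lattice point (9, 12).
Number of paths = 35384650

Total paths from (0, 0) to (15, 13): C(28, 15) = 37442160. Paths through (9, 12): (paths (0, 0) → (9, 12)) × (paths (9, 12) → (15, 13)) = C(21, 9) · C(7, 6) = 293930 · 7 = 2057510. Avoidance count = 37442160 − 2057510 = 35384650.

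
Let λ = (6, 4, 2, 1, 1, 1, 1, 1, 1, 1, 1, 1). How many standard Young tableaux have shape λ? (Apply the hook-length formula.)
# SYT of shape (6, 4, 2, 1, 1, 1, 1, 1, 1, 1, 1, 1) = 24008400

Hook-length formula: f^λ = n! / Π hook(c), product over all cells c of the Young diagram. For λ = (6, 4, 2, 1, 1, 1, 1, 1, 1, 1, 1, 1), n = 21 boxes. Hook lengths by row (left-to-right, top-to-bottom): [17, 7, 5, 4, 2, 1]; [14, 4, 2, 1]; [11, 1]; [9]; [8]; [7]; [6]; [5]; [4]; [3]; [2]; [1]. Product of hooks = 2128044441600. So f^λ = 21! / 2128044441600 = 51090942171709440000 / 2128044441600 = 24008400.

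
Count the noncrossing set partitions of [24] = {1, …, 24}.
C_24 = 1289904147324

These noncrossing partitions are counted by the Catalan number C_n = (1/(n + 1)) · C(2n, n). For n = 24: C_24 = (1/25) · C(48, 24) = 32247603683100/25 = 1289904147324.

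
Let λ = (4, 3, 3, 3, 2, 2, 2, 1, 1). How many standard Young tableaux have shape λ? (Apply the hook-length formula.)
# SYT of shape (4, 3, 3, 3, 2, 2, 2, 1, 1) = 72424352

Hook-length formula: f^λ = n! / Π hook(c), product over all cells c of the Young diagram. For λ = (4, 3, 3, 3, 2, 2, 2, 1, 1), n = 21 boxes. Hook lengths by row (left-to-right, top-to-bottom): [12, 9, 5, 1]; [10, 7, 3]; [9, 6, 2]; [8, 5, 1]; [6, 3]; [5, 2]; [4, 1]; [2]; [1]. Product of hooks = 705438720000. So f^λ = 21! / 705438720000 = 51090942171709440000 / 705438720000 = 72424352.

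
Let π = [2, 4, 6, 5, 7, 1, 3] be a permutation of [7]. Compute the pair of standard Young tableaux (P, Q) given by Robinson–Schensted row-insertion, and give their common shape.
P = [1, 3, 5, 7] / [2, 4] / [6];  Q = [1, 2, 3, 5] / [4, 7] / [6];  common shape = (4, 2, 1)

Row-insert the values π_1, π_2, … into P one at a time, bumping the leftmost entry strictly greater than the inserted value down to the next row. The recording tableau Q records, in position (i, j), the step at which that cell was added to P.
  Insert 2 (step 1): P = [2];  Q = [1]
  Insert 4 (step 2): P = [2, 4];  Q = [1, 2]
  Insert 6 (step 3): P = [2, 4, 6];  Q = [1, 2, 3]
  Insert 5 (step 4): P = [2, 4, 5] / [6];  Q = [1, 2, 3] / [4]
  Insert 7 (step 5): P = [2, 4, 5, 7] / [6];  Q = [1, 2, 3, 5] / [4]
  Insert 1 (step 6): P = [1, 4, 5, 7] / [2] / [6];  Q = [1, 2, 3, 5] / [4] / [6]
  Insert 3 (step 7): P = [1, 3, 5, 7] / [2, 4] / [6];  Q = [1, 2, 3, 5] / [4, 7] / [6]
Final shape: (4, 2, 1).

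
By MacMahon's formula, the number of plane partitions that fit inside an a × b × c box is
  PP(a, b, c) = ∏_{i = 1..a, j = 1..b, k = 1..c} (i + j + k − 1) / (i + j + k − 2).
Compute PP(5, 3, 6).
PP(5, 3, 6) = 3737448

Evaluate the triple product over i = 1..5, j = 1..3, k = 1..6. The factors are (2/1) · (3/2) · (4/3) · (5/4) · (6/5) · (7/6) · (3/2) · (4/3) · … (90 factors total). The numerators and denominators telescope so the product is an integer; carrying out the multiplication exactly gives PP(5, 3, 6) = 3737448.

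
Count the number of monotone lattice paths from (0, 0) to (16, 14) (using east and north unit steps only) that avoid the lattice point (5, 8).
Number of paths = 129494763

Total paths from (0, 0) to (16, 14): C(30, 16) = 145422675. Paths through (5, 8): (paths (0, 0) → (5, 8)) × (paths (5, 8) → (16, 14)) = C(13, 5) · C(17, 11) = 1287 · 12376 = 15927912. Avoidance count = 145422675 − 15927912 = 129494763.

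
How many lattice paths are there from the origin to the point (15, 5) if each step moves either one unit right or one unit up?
Number of paths = 15504

A monotone lattice path from (0, 0) to (15, 5) consists of 15 east steps and 5 north steps in some order, so it is determined by which 15 of the 20 steps are east. The count is C(20, 15) = 15504.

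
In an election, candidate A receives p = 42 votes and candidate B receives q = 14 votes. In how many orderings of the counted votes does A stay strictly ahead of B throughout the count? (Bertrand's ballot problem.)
Strict-lead orderings = 2902365981900

Total orderings of the 56 votes with 42 for A: C(56, 42) = 5804731963800. By the Bertrand ballot formula (Cycle Lemma / reflection principle), the number of orderings in which A is strictly ahead of B throughout is (p − q)/(p + q) · C(p + q, p) = (42 − 14)/(42 + 14) · 5804731963800 = 2902365981900.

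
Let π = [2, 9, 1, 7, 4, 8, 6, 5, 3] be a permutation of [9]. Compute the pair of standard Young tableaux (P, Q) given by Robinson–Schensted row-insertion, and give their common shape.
P = [1, 3, 5] / [2, 4, 8] / [6] / [7] / [9];  Q = [1, 2, 6] / [3, 4, 7] / [5] / [8] / [9];  common shape = (3, 3, 1, 1, 1)

Row-insert the values π_1, π_2, … into P one at a time, bumping the leftmost entry strictly greater than the inserted value down to the next row. The recording tableau Q records, in position (i, j), the step at which that cell was added to P.
  Insert 2 (step 1): P = [2];  Q = [1]
  Insert 9 (step 2): P = [2, 9];  Q = [1, 2]
  Insert 1 (step 3): P = [1, 9] / [2];  Q = [1, 2] / [3]
  Insert 7 (step 4): P = [1, 7] / [2, 9];  Q = [1, 2] / [3, 4]
  Insert 4 (step 5): P = [1, 4] / [2, 7] / [9];  Q = [1, 2] / [3, 4] / [5]
  Insert 8 (step 6): P = [1, 4, 8] / [2, 7] / [9];  Q = [1, 2, 6] / [3, 4] / [5]
  Insert 6 (step 7): P = [1, 4, 6] / [2, 7, 8] / [9];  Q = [1, 2, 6] / [3, 4, 7] / [5]
  Insert 5 (step 8): P = [1, 4, 5] / [2, 6, 8] / [7] / [9];  Q = [1, 2, 6] / [3, 4, 7] / [5] / [8]
  Insert 3 (step 9): P = [1, 3, 5] / [2, 4, 8] / [6] / [7] / [9];  Q = [1, 2, 6] / [3, 4, 7] / [5] / [8] / [9]
Final shape: (3, 3, 1, 1, 1).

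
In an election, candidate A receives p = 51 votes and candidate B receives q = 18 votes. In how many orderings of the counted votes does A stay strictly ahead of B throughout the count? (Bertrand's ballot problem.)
Strict-lead orderings = 8241111232613688

Total orderings of the 69 votes with 51 for A: C(69, 51) = 17231414395464984. By the Bertrand ballot formula (Cycle Lemma / reflection principle), the number of orderings in which A is strictly ahead of B throughout is (p − q)/(p + q) · C(p + q, p) = (51 − 18)/(51 + 18) · 17231414395464984 = 8241111232613688.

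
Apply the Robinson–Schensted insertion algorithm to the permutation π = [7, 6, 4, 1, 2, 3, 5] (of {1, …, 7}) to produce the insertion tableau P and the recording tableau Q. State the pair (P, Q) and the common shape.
P = [1, 2, 3, 5] / [4] / [6] / [7];  Q = [1, 5, 6, 7] / [2] / [3] / [4];  common shape = (4, 1, 1, 1)

Row-insert the values π_1, π_2, … into P one at a time, bumping the leftmost entry strictly greater than the inserted value down to the next row. The recording tableau Q records, in position (i, j), the step at which that cell was added to P.
  Insert 7 (step 1): P = [7];  Q = [1]
  Insert 6 (step 2): P = [6] / [7];  Q = [1] / [2]
  Insert 4 (step 3): P = [4] / [6] / [7];  Q = [1] / [2] / [3]
  Insert 1 (step 4): P = [1] / [4] / [6] / [7];  Q = [1] / [2] / [3] / [4]
  Insert 2 (step 5): P = [1, 2] / [4] / [6] / [7];  Q = [1, 5] / [2] / [3] / [4]
  Insert 3 (step 6): P = [1, 2, 3] / [4] / [6] / [7];  Q = [1, 5, 6] / [2] / [3] / [4]
  Insert 5 (step 7): P = [1, 2, 3, 5] / [4] / [6] / [7];  Q = [1, 5, 6, 7] / [2] / [3] / [4]
Final shape: (4, 1, 1, 1).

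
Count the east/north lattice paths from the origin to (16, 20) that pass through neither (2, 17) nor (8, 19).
Number of paths = 7287818247

Inclusion–exclusion. Total paths: C(36, 16) = 7307872110. Through P₁: C(19, 2)·C(17, 14) = 116280. Through P₂: C(27, 8)·C(9, 8) = 19980675. Since P₁ is strictly southwest of P₂, a monotone path through both must visit P₁ then P₂; paths through both = C(19, 2)·C(8, 6)·C(9, 8) = 43092. Avoid both = 7307872110 − 116280 − 19980675 + 43092 = 7287818247.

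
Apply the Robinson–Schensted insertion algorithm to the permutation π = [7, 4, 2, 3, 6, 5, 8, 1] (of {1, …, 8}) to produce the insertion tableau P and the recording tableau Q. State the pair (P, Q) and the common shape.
P = [1, 3, 5, 8] / [2, 6] / [4] / [7];  Q = [1, 4, 5, 7] / [2, 6] / [3] / [8];  common shape = (4, 2, 1, 1)

Row-insert the values π_1, π_2, … into P one at a time, bumping the leftmost entry strictly greater than the inserted value down to the next row. The recording tableau Q records, in position (i, j), the step at which that cell was added to P.
  Insert 7 (step 1): P = [7];  Q = [1]
  Insert 4 (step 2): P = [4] / [7];  Q = [1] / [2]
  Insert 2 (step 3): P = [2] / [4] / [7];  Q = [1] / [2] / [3]
  Insert 3 (step 4): P = [2, 3] / [4] / [7];  Q = [1, 4] / [2] / [3]
  Insert 6 (step 5): P = [2, 3, 6] / [4] / [7];  Q = [1, 4, 5] / [2] / [3]
  Insert 5 (step 6): P = [2, 3, 5] / [4, 6] / [7];  Q = [1, 4, 5] / [2, 6] / [3]
  Insert 8 (step 7): P = [2, 3, 5, 8] / [4, 6] / [7];  Q = [1, 4, 5, 7] / [2, 6] / [3]
  Insert 1 (step 8): P = [1, 3, 5, 8] / [2, 6] / [4] / [7];  Q = [1, 4, 5, 7] / [2, 6] / [3] / [8]
Final shape: (4, 2, 1, 1).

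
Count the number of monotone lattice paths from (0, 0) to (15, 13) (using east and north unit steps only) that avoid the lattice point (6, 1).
Number of paths = 35384650

Total paths from (0, 0) to (15, 13): C(28, 15) = 37442160. Paths through (6, 1): (paths (0, 0) → (6, 1)) × (paths (6, 1) → (15, 13)) = C(7, 6) · C(21, 9) = 7 · 293930 = 2057510. Avoidance count = 37442160 − 2057510 = 35384650.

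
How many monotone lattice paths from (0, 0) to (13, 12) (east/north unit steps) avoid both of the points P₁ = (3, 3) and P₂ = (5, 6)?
Number of paths = 2565954

Inclusion–exclusion. Total paths: C(25, 13) = 5200300. Through P₁: C(6, 3)·C(19, 10) = 1847560. Through P₂: C(11, 5)·C(14, 8) = 1387386. Since P₁ is strictly southwest of P₂, a monotone path through both must visit P₁ then P₂; paths through both = C(6, 3)·C(5, 2)·C(14, 8) = 600600. Avoid both = 5200300 − 1847560 − 1387386 + 600600 = 2565954.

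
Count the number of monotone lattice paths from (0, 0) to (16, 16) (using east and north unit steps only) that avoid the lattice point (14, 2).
Number of paths = 601065990

Total paths from (0, 0) to (16, 16): C(32, 16) = 601080390. Paths through (14, 2): (paths (0, 0) → (14, 2)) × (paths (14, 2) → (16, 16)) = C(16, 14) · C(16, 2) = 120 · 120 = 14400. Avoidance count = 601080390 − 14400 = 601065990.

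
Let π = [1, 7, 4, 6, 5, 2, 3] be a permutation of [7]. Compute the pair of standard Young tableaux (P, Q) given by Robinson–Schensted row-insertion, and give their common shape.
P = [1, 2, 3] / [4, 5] / [6] / [7];  Q = [1, 2, 4] / [3, 7] / [5] / [6];  common shape = (3, 2, 1, 1)

Row-insert the values π_1, π_2, … into P one at a time, bumping the leftmost entry strictly greater than the inserted value down to the next row. The recording tableau Q records, in position (i, j), the step at which that cell was added to P.
  Insert 1 (step 1): P = [1];  Q = [1]
  Insert 7 (step 2): P = [1, 7];  Q = [1, 2]
  Insert 4 (step 3): P = [1, 4] / [7];  Q = [1, 2] / [3]
  Insert 6 (step 4): P = [1, 4, 6] / [7];  Q = [1, 2, 4] / [3]
  Insert 5 (step 5): P = [1, 4, 5] / [6] / [7];  Q = [1, 2, 4] / [3] / [5]
  Insert 2 (step 6): P = [1, 2, 5] / [4] / [6] / [7];  Q = [1, 2, 4] / [3] / [5] / [6]
  Insert 3 (step 7): P = [1, 2, 3] / [4, 5] / [6] / [7];  Q = [1, 2, 4] / [3, 7] / [5] / [6]
Final shape: (3, 2, 1, 1).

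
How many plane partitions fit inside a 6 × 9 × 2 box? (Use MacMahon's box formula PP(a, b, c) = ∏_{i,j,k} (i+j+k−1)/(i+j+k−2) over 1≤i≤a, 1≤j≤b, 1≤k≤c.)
PP(6, 9, 2) = 5725720

Evaluate the triple product over i = 1..6, j = 1..9, k = 1..2. The factors are (2/1) · (3/2) · (3/2) · (4/3) · (4/3) · (5/4) · (5/4) · (6/5) · … (108 factors total). The numerators and denominators telescope so the product is an integer; carrying out the multiplication exactly gives PP(6, 9, 2) = 5725720.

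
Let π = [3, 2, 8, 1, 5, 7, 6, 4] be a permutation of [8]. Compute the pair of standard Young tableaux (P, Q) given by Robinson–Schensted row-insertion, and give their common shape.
P = [1, 4, 6] / [2, 5] / [3, 7] / [8];  Q = [1, 3, 6] / [2, 5] / [4, 7] / [8];  common shape = (3, 2, 2, 1)

Row-insert the values π_1, π_2, … into P one at a time, bumping the leftmost entry strictly greater than the inserted value down to the next row. The recording tableau Q records, in position (i, j), the step at which that cell was added to P.
  Insert 3 (step 1): P = [3];  Q = [1]
  Insert 2 (step 2): P = [2] / [3];  Q = [1] / [2]
  Insert 8 (step 3): P = [2, 8] / [3];  Q = [1, 3] / [2]
  Insert 1 (step 4): P = [1, 8] / [2] / [3];  Q = [1, 3] / [2] / [4]
  Insert 5 (step 5): P = [1, 5] / [2, 8] / [3];  Q = [1, 3] / [2, 5] / [4]
  Insert 7 (step 6): P = [1, 5, 7] / [2, 8] / [3];  Q = [1, 3, 6] / [2, 5] / [4]
  Insert 6 (step 7): P = [1, 5, 6] / [2, 7] / [3, 8];  Q = [1, 3, 6] / [2, 5] / [4, 7]
  Insert 4 (step 8): P = [1, 4, 6] / [2, 5] / [3, 7] / [8];  Q = [1, 3, 6] / [2, 5] / [4, 7] / [8]
Final shape: (3, 2, 2, 1).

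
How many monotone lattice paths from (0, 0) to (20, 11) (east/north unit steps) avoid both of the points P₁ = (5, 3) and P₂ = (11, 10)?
Number of paths = 54648531

Inclusion–exclusion. Total paths: C(31, 20) = 84672315. Through P₁: C(8, 5)·C(23, 15) = 27457584. Through P₂: C(21, 11)·C(10, 9) = 3527160. Since P₁ is strictly southwest of P₂, a monotone path through both must visit P₁ then P₂; paths through both = C(8, 5)·C(13, 6)·C(10, 9) = 960960. Avoid both = 84672315 − 27457584 − 3527160 + 960960 = 54648531.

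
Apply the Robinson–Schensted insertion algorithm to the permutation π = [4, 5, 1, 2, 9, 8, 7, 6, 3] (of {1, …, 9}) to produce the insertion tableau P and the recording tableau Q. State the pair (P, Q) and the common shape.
P = [1, 2, 3] / [4, 5, 6] / [7] / [8] / [9];  Q = [1, 2, 5] / [3, 4, 6] / [7] / [8] / [9];  common shape = (3, 3, 1, 1, 1)

Row-insert the values π_1, π_2, … into P one at a time, bumping the leftmost entry strictly greater than the inserted value down to the next row. The recording tableau Q records, in position (i, j), the step at which that cell was added to P.
  Insert 4 (step 1): P = [4];  Q = [1]
  Insert 5 (step 2): P = [4, 5];  Q = [1, 2]
  Insert 1 (step 3): P = [1, 5] / [4];  Q = [1, 2] / [3]
  Insert 2 (step 4): P = [1, 2] / [4, 5];  Q = [1, 2] / [3, 4]
  Insert 9 (step 5): P = [1, 2, 9] / [4, 5];  Q = [1, 2, 5] / [3, 4]
  Insert 8 (step 6): P = [1, 2, 8] / [4, 5, 9];  Q = [1, 2, 5] / [3, 4, 6]
  Insert 7 (step 7): P = [1, 2, 7] / [4, 5, 8] / [9];  Q = [1, 2, 5] / [3, 4, 6] / [7]
  Insert 6 (step 8): P = [1, 2, 6] / [4, 5, 7] / [8] / [9];  Q = [1, 2, 5] / [3, 4, 6] / [7] / [8]
  Insert 3 (step 9): P = [1, 2, 3] / [4, 5, 6] / [7] / [8] / [9];  Q = [1, 2, 5] / [3, 4, 6] / [7] / [8] / [9]
Final shape: (3, 3, 1, 1, 1).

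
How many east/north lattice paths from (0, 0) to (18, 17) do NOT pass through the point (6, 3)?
Number of paths = 3726320850

Total paths from (0, 0) to (18, 17): C(35, 18) = 4537567650. Paths through (6, 3): (paths (0, 0) → (6, 3)) × (paths (6, 3) → (18, 17)) = C(9, 6) · C(26, 12) = 84 · 9657700 = 811246800. Avoidance count = 4537567650 − 811246800 = 3726320850.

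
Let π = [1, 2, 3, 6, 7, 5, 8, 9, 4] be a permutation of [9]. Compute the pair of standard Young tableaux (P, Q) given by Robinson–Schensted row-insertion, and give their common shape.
P = [1, 2, 3, 4, 7, 8, 9] / [5] / [6];  Q = [1, 2, 3, 4, 5, 7, 8] / [6] / [9];  common shape = (7, 1, 1)

Row-insert the values π_1, π_2, … into P one at a time, bumping the leftmost entry strictly greater than the inserted value down to the next row. The recording tableau Q records, in position (i, j), the step at which that cell was added to P.
  Insert 1 (step 1): P = [1];  Q = [1]
  Insert 2 (step 2): P = [1, 2];  Q = [1, 2]
  Insert 3 (step 3): P = [1, 2, 3];  Q = [1, 2, 3]
  Insert 6 (step 4): P = [1, 2, 3, 6];  Q = [1, 2, 3, 4]
  Insert 7 (step 5): P = [1, 2, 3, 6, 7];  Q = [1, 2, 3, 4, 5]
  Insert 5 (step 6): P = [1, 2, 3, 5, 7] / [6];  Q = [1, 2, 3, 4, 5] / [6]
  Insert 8 (step 7): P = [1, 2, 3, 5, 7, 8] / [6];  Q = [1, 2, 3, 4, 5, 7] / [6]
  Insert 9 (step 8): P = [1, 2, 3, 5, 7, 8, 9] / [6];  Q = [1, 2, 3, 4, 5, 7, 8] / [6]
  Insert 4 (step 9): P = [1, 2, 3, 4, 7, 8, 9] / [5] / [6];  Q = [1, 2, 3, 4, 5, 7, 8] / [6] / [9]
Final shape: (7, 1, 1).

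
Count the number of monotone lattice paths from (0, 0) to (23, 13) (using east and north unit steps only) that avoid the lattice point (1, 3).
Number of paths = 2052740640

Total paths from (0, 0) to (23, 13): C(36, 23) = 2310789600. Paths through (1, 3): (paths (0, 0) → (1, 3)) × (paths (1, 3) → (23, 13)) = C(4, 1) · C(32, 22) = 4 · 64512240 = 258048960. Avoidance count = 2310789600 − 258048960 = 2052740640.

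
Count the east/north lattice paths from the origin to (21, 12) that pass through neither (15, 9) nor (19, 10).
Number of paths = 164032044

Inclusion–exclusion. Total paths: C(33, 21) = 354817320. Through P₁: C(24, 15)·C(9, 6) = 109830336. Through P₂: C(29, 19)·C(4, 2) = 120180060. Since P₁ is strictly southwest of P₂, a monotone path through both must visit P₁ then P₂; paths through both = C(24, 15)·C(5, 4)·C(4, 2) = 39225120. Avoid both = 354817320 − 109830336 − 120180060 + 39225120 = 164032044.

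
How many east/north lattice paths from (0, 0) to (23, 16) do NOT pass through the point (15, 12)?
Number of paths = 29106250290

Total paths from (0, 0) to (23, 16): C(39, 23) = 37711260990. Paths through (15, 12): (paths (0, 0) → (15, 12)) × (paths (15, 12) → (23, 16)) = C(27, 15) · C(12, 8) = 17383860 · 495 = 8605010700. Avoidance count = 37711260990 − 8605010700 = 29106250290.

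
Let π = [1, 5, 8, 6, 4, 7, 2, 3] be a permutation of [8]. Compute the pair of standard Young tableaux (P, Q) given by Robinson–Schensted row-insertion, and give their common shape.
P = [1, 2, 3, 7] / [4, 6] / [5] / [8];  Q = [1, 2, 3, 6] / [4, 8] / [5] / [7];  common shape = (4, 2, 1, 1)

Row-insert the values π_1, π_2, … into P one at a time, bumping the leftmost entry strictly greater than the inserted value down to the next row. The recording tableau Q records, in position (i, j), the step at which that cell was added to P.
  Insert 1 (step 1): P = [1];  Q = [1]
  Insert 5 (step 2): P = [1, 5];  Q = [1, 2]
  Insert 8 (step 3): P = [1, 5, 8];  Q = [1, 2, 3]
  Insert 6 (step 4): P = [1, 5, 6] / [8];  Q = [1, 2, 3] / [4]
  Insert 4 (step 5): P = [1, 4, 6] / [5] / [8];  Q = [1, 2, 3] / [4] / [5]
  Insert 7 (step 6): P = [1, 4, 6, 7] / [5] / [8];  Q = [1, 2, 3, 6] / [4] / [5]
  Insert 2 (step 7): P = [1, 2, 6, 7] / [4] / [5] / [8];  Q = [1, 2, 3, 6] / [4] / [5] / [7]
  Insert 3 (step 8): P = [1, 2, 3, 7] / [4, 6] / [5] / [8];  Q = [1, 2, 3, 6] / [4, 8] / [5] / [7]
Final shape: (4, 2, 1, 1).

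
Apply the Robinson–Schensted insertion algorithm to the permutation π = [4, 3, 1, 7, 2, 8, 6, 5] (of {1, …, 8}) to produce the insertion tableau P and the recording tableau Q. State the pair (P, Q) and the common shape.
P = [1, 2, 5] / [3, 6, 8] / [4, 7];  Q = [1, 4, 6] / [2, 5, 7] / [3, 8];  common shape = (3, 3, 2)

Row-insert the values π_1, π_2, … into P one at a time, bumping the leftmost entry strictly greater than the inserted value down to the next row. The recording tableau Q records, in position (i, j), the step at which that cell was added to P.
  Insert 4 (step 1): P = [4];  Q = [1]
  Insert 3 (step 2): P = [3] / [4];  Q = [1] / [2]
  Insert 1 (step 3): P = [1] / [3] / [4];  Q = [1] / [2] / [3]
  Insert 7 (step 4): P = [1, 7] / [3] / [4];  Q = [1, 4] / [2] / [3]
  Insert 2 (step 5): P = [1, 2] / [3, 7] / [4];  Q = [1, 4] / [2, 5] / [3]
  Insert 8 (step 6): P = [1, 2, 8] / [3, 7] / [4];  Q = [1, 4, 6] / [2, 5] / [3]
  Insert 6 (step 7): P = [1, 2, 6] / [3, 7, 8] / [4];  Q = [1, 4, 6] / [2, 5, 7] / [3]
  Insert 5 (step 8): P = [1, 2, 5] / [3, 6, 8] / [4, 7];  Q = [1, 4, 6] / [2, 5, 7] / [3, 8]
Final shape: (3, 3, 2).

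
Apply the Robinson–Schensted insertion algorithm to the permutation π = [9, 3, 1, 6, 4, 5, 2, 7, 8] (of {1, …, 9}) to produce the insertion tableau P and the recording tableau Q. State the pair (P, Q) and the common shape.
P = [1, 2, 5, 7, 8] / [3, 4] / [6] / [9];  Q = [1, 4, 6, 8, 9] / [2, 5] / [3] / [7];  common shape = (5, 2, 1, 1)

Row-insert the values π_1, π_2, … into P one at a time, bumping the leftmost entry strictly greater than the inserted value down to the next row. The recording tableau Q records, in position (i, j), the step at which that cell was added to P.
  Insert 9 (step 1): P = [9];  Q = [1]
  Insert 3 (step 2): P = [3] / [9];  Q = [1] / [2]
  Insert 1 (step 3): P = [1] / [3] / [9];  Q = [1] / [2] / [3]
  Insert 6 (step 4): P = [1, 6] / [3] / [9];  Q = [1, 4] / [2] / [3]
  Insert 4 (step 5): P = [1, 4] / [3, 6] / [9];  Q = [1, 4] / [2, 5] / [3]
  Insert 5 (step 6): P = [1, 4, 5] / [3, 6] / [9];  Q = [1, 4, 6] / [2, 5] / [3]
  Insert 2 (step 7): P = [1, 2, 5] / [3, 4] / [6] / [9];  Q = [1, 4, 6] / [2, 5] / [3] / [7]
  Insert 7 (step 8): P = [1, 2, 5, 7] / [3, 4] / [6] / [9];  Q = [1, 4, 6, 8] / [2, 5] / [3] / [7]
  Insert 8 (step 9): P = [1, 2, 5, 7, 8] / [3, 4] / [6] / [9];  Q = [1, 4, 6, 8, 9] / [2, 5] / [3] / [7]
Final shape: (5, 2, 1, 1).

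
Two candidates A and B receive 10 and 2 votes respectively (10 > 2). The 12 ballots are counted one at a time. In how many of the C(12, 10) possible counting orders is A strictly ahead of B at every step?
Strict-lead orderings = 44

Total orderings of the 12 votes with 10 for A: C(12, 10) = 66. By the Bertrand ballot formula (Cycle Lemma / reflection principle), the number of orderings in which A is strictly ahead of B throughout is (p − q)/(p + q) · C(p + q, p) = (10 − 2)/(10 + 2) · 66 = 44.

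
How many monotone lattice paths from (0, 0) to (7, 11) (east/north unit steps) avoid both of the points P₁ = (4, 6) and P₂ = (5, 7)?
Number of paths = 14484

Inclusion–exclusion. Total paths: C(18, 7) = 31824. Through P₁: C(10, 4)·C(8, 3) = 11760. Through P₂: C(12, 5)·C(6, 2) = 11880. Since P₁ is strictly southwest of P₂, a monotone path through both must visit P₁ then P₂; paths through both = C(10, 4)·C(2, 1)·C(6, 2) = 6300. Avoid both = 31824 − 11760 − 11880 + 6300 = 14484.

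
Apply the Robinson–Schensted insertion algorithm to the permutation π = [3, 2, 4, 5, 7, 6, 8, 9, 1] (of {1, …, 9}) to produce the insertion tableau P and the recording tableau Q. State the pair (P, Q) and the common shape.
P = [1, 4, 5, 6, 8, 9] / [2, 7] / [3];  Q = [1, 3, 4, 5, 7, 8] / [2, 6] / [9];  common shape = (6, 2, 1)

Row-insert the values π_1, π_2, … into P one at a time, bumping the leftmost entry strictly greater than the inserted value down to the next row. The recording tableau Q records, in position (i, j), the step at which that cell was added to P.
  Insert 3 (step 1): P = [3];  Q = [1]
  Insert 2 (step 2): P = [2] / [3];  Q = [1] / [2]
  Insert 4 (step 3): P = [2, 4] / [3];  Q = [1, 3] / [2]
  Insert 5 (step 4): P = [2, 4, 5] / [3];  Q = [1, 3, 4] / [2]
  Insert 7 (step 5): P = [2, 4, 5, 7] / [3];  Q = [1, 3, 4, 5] / [2]
  Insert 6 (step 6): P = [2, 4, 5, 6] / [3, 7];  Q = [1, 3, 4, 5] / [2, 6]
  Insert 8 (step 7): P = [2, 4, 5, 6, 8] / [3, 7];  Q = [1, 3, 4, 5, 7] / [2, 6]
  Insert 9 (step 8): P = [2, 4, 5, 6, 8, 9] / [3, 7];  Q = [1, 3, 4, 5, 7, 8] / [2, 6]
  Insert 1 (step 9): P = [1, 4, 5, 6, 8, 9] / [2, 7] / [3];  Q = [1, 3, 4, 5, 7, 8] / [2, 6] / [9]
Final shape: (6, 2, 1).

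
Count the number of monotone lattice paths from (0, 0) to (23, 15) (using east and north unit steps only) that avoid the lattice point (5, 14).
Number of paths = 15471065628

Total paths from (0, 0) to (23, 15): C(38, 23) = 15471286560. Paths through (5, 14): (paths (0, 0) → (5, 14)) × (paths (5, 14) → (23, 15)) = C(19, 5) · C(19, 18) = 11628 · 19 = 220932. Avoidance count = 15471286560 − 220932 = 15471065628.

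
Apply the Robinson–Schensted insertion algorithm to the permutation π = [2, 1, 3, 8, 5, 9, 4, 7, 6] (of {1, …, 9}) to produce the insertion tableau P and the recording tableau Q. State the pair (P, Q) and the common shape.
P = [1, 3, 4, 6] / [2, 5, 7] / [8, 9];  Q = [1, 3, 4, 6] / [2, 5, 8] / [7, 9];  common shape = (4, 3, 2)

Row-insert the values π_1, π_2, … into P one at a time, bumping the leftmost entry strictly greater than the inserted value down to the next row. The recording tableau Q records, in position (i, j), the step at which that cell was added to P.
  Insert 2 (step 1): P = [2];  Q = [1]
  Insert 1 (step 2): P = [1] / [2];  Q = [1] / [2]
  Insert 3 (step 3): P = [1, 3] / [2];  Q = [1, 3] / [2]
  Insert 8 (step 4): P = [1, 3, 8] / [2];  Q = [1, 3, 4] / [2]
  Insert 5 (step 5): P = [1, 3, 5] / [2, 8];  Q = [1, 3, 4] / [2, 5]
  Insert 9 (step 6): P = [1, 3, 5, 9] / [2, 8];  Q = [1, 3, 4, 6] / [2, 5]
  Insert 4 (step 7): P = [1, 3, 4, 9] / [2, 5] / [8];  Q = [1, 3, 4, 6] / [2, 5] / [7]
  Insert 7 (step 8): P = [1, 3, 4, 7] / [2, 5, 9] / [8];  Q = [1, 3, 4, 6] / [2, 5, 8] / [7]
  Insert 6 (step 9): P = [1, 3, 4, 6] / [2, 5, 7] / [8, 9];  Q = [1, 3, 4, 6] / [2, 5, 8] / [7, 9]
Final shape: (4, 3, 2).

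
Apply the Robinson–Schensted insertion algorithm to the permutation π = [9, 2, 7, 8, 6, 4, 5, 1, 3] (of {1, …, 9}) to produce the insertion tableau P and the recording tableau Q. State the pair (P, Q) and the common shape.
P = [1, 3, 5] / [2, 4] / [6, 8] / [7] / [9];  Q = [1, 3, 4] / [2, 7] / [5, 9] / [6] / [8];  common shape = (3, 2, 2, 1, 1)

Row-insert the values π_1, π_2, … into P one at a time, bumping the leftmost entry strictly greater than the inserted value down to the next row. The recording tableau Q records, in position (i, j), the step at which that cell was added to P.
  Insert 9 (step 1): P = [9];  Q = [1]
  Insert 2 (step 2): P = [2] / [9];  Q = [1] / [2]
  Insert 7 (step 3): P = [2, 7] / [9];  Q = [1, 3] / [2]
  Insert 8 (step 4): P = [2, 7, 8] / [9];  Q = [1, 3, 4] / [2]
  Insert 6 (step 5): P = [2, 6, 8] / [7] / [9];  Q = [1, 3, 4] / [2] / [5]
  Insert 4 (step 6): P = [2, 4, 8] / [6] / [7] / [9];  Q = [1, 3, 4] / [2] / [5] / [6]
  Insert 5 (step 7): P = [2, 4, 5] / [6, 8] / [7] / [9];  Q = [1, 3, 4] / [2, 7] / [5] / [6]
  Insert 1 (step 8): P = [1, 4, 5] / [2, 8] / [6] / [7] / [9];  Q = [1, 3, 4] / [2, 7] / [5] / [6] / [8]
  Insert 3 (step 9): P = [1, 3, 5] / [2, 4] / [6, 8] / [7] / [9];  Q = [1, 3, 4] / [2, 7] / [5, 9] / [6] / [8]
Final shape: (3, 2, 2, 1, 1).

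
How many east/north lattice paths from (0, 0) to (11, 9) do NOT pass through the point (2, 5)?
Number of paths = 152945

Total paths from (0, 0) to (11, 9): C(20, 11) = 167960. Paths through (2, 5): (paths (0, 0) → (2, 5)) × (paths (2, 5) → (11, 9)) = C(7, 2) · C(13, 9) = 21 · 715 = 15015. Avoidance count = 167960 − 15015 = 152945.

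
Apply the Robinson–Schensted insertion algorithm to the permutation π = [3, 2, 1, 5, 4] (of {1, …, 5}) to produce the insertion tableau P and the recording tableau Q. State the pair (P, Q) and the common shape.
P = [1, 4] / [2, 5] / [3];  Q = [1, 4] / [2, 5] / [3];  common shape = (2, 2, 1)

Row-insert the values π_1, π_2, … into P one at a time, bumping the leftmost entry strictly greater than the inserted value down to the next row. The recording tableau Q records, in position (i, j), the step at which that cell was added to P.
  Insert 3 (step 1): P = [3];  Q = [1]
  Insert 2 (step 2): P = [2] / [3];  Q = [1] / [2]
  Insert 1 (step 3): P = [1] / [2] / [3];  Q = [1] / [2] / [3]
  Insert 5 (step 4): P = [1, 5] / [2] / [3];  Q = [1, 4] / [2] / [3]
  Insert 4 (step 5): P = [1, 4] / [2, 5] / [3];  Q = [1, 4] / [2, 5] / [3]
Final shape: (2, 2, 1).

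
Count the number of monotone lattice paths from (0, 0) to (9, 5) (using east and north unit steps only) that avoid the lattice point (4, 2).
Number of paths = 1162

Total paths from (0, 0) to (9, 5): C(14, 9) = 2002. Paths through (4, 2): (paths (0, 0) → (4, 2)) × (paths (4, 2) → (9, 5)) = C(6, 4) · C(8, 5) = 15 · 56 = 840. Avoidance count = 2002 − 840 = 1162.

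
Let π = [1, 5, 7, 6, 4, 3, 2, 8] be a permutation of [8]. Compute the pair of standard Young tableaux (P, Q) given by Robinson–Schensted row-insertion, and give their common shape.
P = [1, 2, 6, 8] / [3] / [4] / [5] / [7];  Q = [1, 2, 3, 8] / [4] / [5] / [6] / [7];  common shape = (4, 1, 1, 1, 1)

Row-insert the values π_1, π_2, … into P one at a time, bumping the leftmost entry strictly greater than the inserted value down to the next row. The recording tableau Q records, in position (i, j), the step at which that cell was added to P.
  Insert 1 (step 1): P = [1];  Q = [1]
  Insert 5 (step 2): P = [1, 5];  Q = [1, 2]
  Insert 7 (step 3): P = [1, 5, 7];  Q = [1, 2, 3]
  Insert 6 (step 4): P = [1, 5, 6] / [7];  Q = [1, 2, 3] / [4]
  Insert 4 (step 5): P = [1, 4, 6] / [5] / [7];  Q = [1, 2, 3] / [4] / [5]
  Insert 3 (step 6): P = [1, 3, 6] / [4] / [5] / [7];  Q = [1, 2, 3] / [4] / [5] / [6]
  Insert 2 (step 7): P = [1, 2, 6] / [3] / [4] / [5] / [7];  Q = [1, 2, 3] / [4] / [5] / [6] / [7]
  Insert 8 (step 8): P = [1, 2, 6, 8] / [3] / [4] / [5] / [7];  Q = [1, 2, 3, 8] / [4] / [5] / [6] / [7]
Final shape: (4, 1, 1, 1, 1).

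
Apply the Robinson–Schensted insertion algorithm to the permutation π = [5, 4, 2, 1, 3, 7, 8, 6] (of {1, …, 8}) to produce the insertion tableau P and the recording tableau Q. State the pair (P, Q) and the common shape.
P = [1, 3, 6, 8] / [2, 7] / [4] / [5];  Q = [1, 5, 6, 7] / [2, 8] / [3] / [4];  common shape = (4, 2, 1, 1)

Row-insert the values π_1, π_2, … into P one at a time, bumping the leftmost entry strictly greater than the inserted value down to the next row. The recording tableau Q records, in position (i, j), the step at which that cell was added to P.
  Insert 5 (step 1): P = [5];  Q = [1]
  Insert 4 (step 2): P = [4] / [5];  Q = [1] / [2]
  Insert 2 (step 3): P = [2] / [4] / [5];  Q = [1] / [2] / [3]
  Insert 1 (step 4): P = [1] / [2] / [4] / [5];  Q = [1] / [2] / [3] / [4]
  Insert 3 (step 5): P = [1, 3] / [2] / [4] / [5];  Q = [1, 5] / [2] / [3] / [4]
  Insert 7 (step 6): P = [1, 3, 7] / [2] / [4] / [5];  Q = [1, 5, 6] / [2] / [3] / [4]
  Insert 8 (step 7): P = [1, 3, 7, 8] / [2] / [4] / [5];  Q = [1, 5, 6, 7] / [2] / [3] / [4]
  Insert 6 (step 8): P = [1, 3, 6, 8] / [2, 7] / [4] / [5];  Q = [1, 5, 6, 7] / [2, 8] / [3] / [4]
Final shape: (4, 2, 1, 1).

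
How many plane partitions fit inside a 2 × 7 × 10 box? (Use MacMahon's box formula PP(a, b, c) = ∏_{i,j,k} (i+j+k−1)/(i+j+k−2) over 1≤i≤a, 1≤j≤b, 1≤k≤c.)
PP(2, 7, 10) = 77364144

Evaluate the triple product over i = 1..2, j = 1..7, k = 1..10. The factors are (2/1) · (3/2) · (4/3) · (5/4) · (6/5) · (7/6) · (8/7) · (9/8) · … (140 factors total). The numerators and denominators telescope so the product is an integer; carrying out the multiplication exactly gives PP(2, 7, 10) = 77364144.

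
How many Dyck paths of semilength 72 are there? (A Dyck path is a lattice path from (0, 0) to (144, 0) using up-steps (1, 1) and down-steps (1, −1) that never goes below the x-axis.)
C_72 = 20276890389709399862928998568254641025700

These Dyck paths are counted by the Catalan number C_n = (1/(n + 1)) · C(2n, n). For n = 72: C_72 = (1/73) · C(144, 72) = 1480212998448786189993816895482588794876100/73 = 20276890389709399862928998568254641025700.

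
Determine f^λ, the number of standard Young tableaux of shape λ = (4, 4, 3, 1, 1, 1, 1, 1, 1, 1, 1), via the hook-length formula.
# SYT of shape (4, 4, 3, 1, 1, 1, 1, 1, 1, 1, 1) = 1569780

Hook-length formula: f^λ = n! / Π hook(c), product over all cells c of the Young diagram. For λ = (4, 4, 3, 1, 1, 1, 1, 1, 1, 1, 1), n = 19 boxes. Hook lengths by row (left-to-right, top-to-bottom): [14, 5, 4, 2]; [13, 4, 3, 1]; [11, 2, 1]; [8]; [7]; [6]; [5]; [4]; [3]; [2]; [1]. Product of hooks = 77491814400. So f^λ = 19! / 77491814400 = 121645100408832000 / 77491814400 = 1569780.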